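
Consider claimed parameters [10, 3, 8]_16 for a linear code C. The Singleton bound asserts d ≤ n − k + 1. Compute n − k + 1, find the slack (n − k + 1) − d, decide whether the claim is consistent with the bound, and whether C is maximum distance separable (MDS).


Singleton RHS = n − k + 1 = 8, slack = 0, bound satisfied, MDS.

Singleton bound: d ≤ n − k + 1.
Here n = 10, k = 3, so n − k + 1 = 8.
Given d = 8, check d ≤ 8: YES.
Slack = (n − k + 1) − d = 0.
The code is MDS (slack = 0).
Description: the claimed parameters are [10, 3, 8]_16; such a code would be MDS (meets Singleton bound).


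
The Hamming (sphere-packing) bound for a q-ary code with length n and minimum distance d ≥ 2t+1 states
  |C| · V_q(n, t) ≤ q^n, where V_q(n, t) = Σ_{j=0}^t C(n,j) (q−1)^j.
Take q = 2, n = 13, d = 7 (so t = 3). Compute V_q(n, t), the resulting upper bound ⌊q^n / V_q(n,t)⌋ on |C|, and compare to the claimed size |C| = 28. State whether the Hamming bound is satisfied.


V_q(n, t) = 378, q^n = 8192, Hamming bound = 21, |C| = 28 > bound (violated).

Step 1: Compute V_q(n, t) = Σ_{j=0}^3 C(n, j) (q−1)^j.
  j = 0: C(13,0)·(1)^0 = 1·1 = 1.
  j = 1: C(13,1)·(1)^1 = 13·1 = 13.
  j = 2: C(13,2)·(1)^2 = 78·1 = 78.
  j = 3: C(13,3)·(1)^3 = 286·1 = 286.
  V_q(n, t) = 1 + 13 + 78 + 286 = 378.
Step 2: q^n = 2^13 = 8192.
Step 3: Hamming bound ⌊q^n / V_q(n,t)⌋ = ⌊8192/378⌋ = 21.
Step 4: Compare |C| = 28 to 21: violated.
The claimed |C| lies above the Hamming bound, so no 2-ary code of length 13 with d ≥ 7 can have 28 codewords.


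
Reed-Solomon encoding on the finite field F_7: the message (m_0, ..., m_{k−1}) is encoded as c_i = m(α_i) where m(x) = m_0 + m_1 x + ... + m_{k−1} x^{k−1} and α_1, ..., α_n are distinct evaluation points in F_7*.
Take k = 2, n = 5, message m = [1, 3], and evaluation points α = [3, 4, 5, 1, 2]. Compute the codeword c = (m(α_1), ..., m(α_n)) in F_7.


c = [3, 6, 2, 4, 0]

Message polynomial: m(x) = 1 + 3·x (mod 7).
For each evaluation point α_i, compute m(α_i) mod 7:
  α_1 = 3: Horner steps 3 → 3, so m(3) = 3.
  α_2 = 4: Horner steps 3 → 6, so m(4) = 6.
  α_3 = 5: Horner steps 3 → 2, so m(5) = 2.
  α_4 = 1: Horner steps 3 → 4, so m(1) = 4.
  α_5 = 2: Horner steps 3 → 0, so m(2) = 0.
Codeword c = [3, 6, 2, 4, 0] ∈ F_7^5.


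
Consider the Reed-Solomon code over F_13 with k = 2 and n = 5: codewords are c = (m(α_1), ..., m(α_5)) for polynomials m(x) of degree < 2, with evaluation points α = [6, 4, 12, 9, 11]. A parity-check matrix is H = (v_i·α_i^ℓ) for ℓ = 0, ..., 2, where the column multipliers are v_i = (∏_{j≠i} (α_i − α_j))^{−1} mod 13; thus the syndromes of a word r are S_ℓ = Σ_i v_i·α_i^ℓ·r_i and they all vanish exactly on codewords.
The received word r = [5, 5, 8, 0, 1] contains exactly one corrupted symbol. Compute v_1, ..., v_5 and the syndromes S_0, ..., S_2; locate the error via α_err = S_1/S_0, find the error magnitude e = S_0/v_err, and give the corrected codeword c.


S = (1, 4, 3), error at position 2, error magnitude e = 1, c = [5, 4, 8, 0, 1].

Step 1: column multipliers v_i = (∏_{j≠i}(α_i − α_j))^{−1} mod 13.
  i = 1 (α = 6): (6−4)(6−12)(6−9)(6−11) = 2·(−6)·(−3)·(−5) = −180 ≡ 2, so v_1 = 2^{−1} = 7 (mod 13).
  i = 2 (α = 4): (4−6)(4−12)(4−9)(4−11) = (−2)·(−8)·(−5)·(−7) = 560 ≡ 1, so v_2 = 1^{−1} = 1 (mod 13).
  i = 3 (α = 12): (12−6)(12−4)(12−9)(12−11) = 6·8·3·1 = 144 ≡ 1, so v_3 = 1^{−1} = 1 (mod 13).
  i = 4 (α = 9): (9−6)(9−4)(9−12)(9−11) = 3·5·(−3)·(−2) = 90 ≡ 12, so v_4 = 12^{−1} = 12 (mod 13).
  i = 5 (α = 11): (11−6)(11−4)(11−12)(11−9) = 5·7·(−1)·2 = −70 ≡ 8, so v_5 = 8^{−1} = 5 (mod 13).
  v = [7, 1, 1, 12, 5].
Step 2: syndromes of r = [5, 5, 8, 0, 1] (all sums mod 13).
  S_0 = Σ v_i r_i = 7·5 + 1·5 + 1·8 + 12·0 + 5·1 = 53 ≡ 1.
  S_1 = Σ v_i α_i r_i = 7·6·5 + 1·4·5 + 1·12·8 + 12·9·0 + 5·11·1 = 381 ≡ 4.
  α_i^2 mod 13 = [10, 3, 1, 3, 4].
  S_2 = Σ v_i α_i^2 r_i = 7·10·5 + 1·3·5 + 1·1·8 + 12·3·0 + 5·4·1 = 393 ≡ 3.
  S = (1, 4, 3) ≠ 0, so r is not a codeword (an error is present).
Step 3: locate the error. For a single error e at position i, S_ℓ = v_i·e·α_i^ℓ, so α_err = S_1/S_0.
  S_0^{−1} = 1^{−1} = 1 (mod 13), so α_err = 4·1 = 4 ≡ 4 = α_2. Error position i = 2.
  Consistency check: S_2/S_1 = 3·10 = 30 ≡ 4 = α_err ✓ (single-error assumption holds).
Step 4: error magnitude e = S_0/v_2 = S_0·∏_{j≠2}(α_2 − α_j) = 1·1 = 1 ≡ 1 (mod 13).
Step 5: correct position 2: c_2 = r_2 − e = 5 − 1 ≡ 4 (mod 13). Hence c = [5, 4, 8, 0, 1].
  Check: interpolating c through the α_i gives m(x) = 2 + 7·x (degree < 2) with m(α_i) = c_i for every i, so c is indeed a codeword.


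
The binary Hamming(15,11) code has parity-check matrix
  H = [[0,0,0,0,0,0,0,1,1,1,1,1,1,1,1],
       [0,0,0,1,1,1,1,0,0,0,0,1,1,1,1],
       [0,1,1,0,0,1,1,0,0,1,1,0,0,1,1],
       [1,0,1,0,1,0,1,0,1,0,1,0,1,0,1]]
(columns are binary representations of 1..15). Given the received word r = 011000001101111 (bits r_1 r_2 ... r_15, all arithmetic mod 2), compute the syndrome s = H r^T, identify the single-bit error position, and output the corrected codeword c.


s = (0, 0, 1, 0)^T, error position = 2, corrected codeword c = 001000001101111

Compute s = H r^T mod 2 one row at a time:
  s_1 = 0 + 1 + 1 + 0 + 1 + 1 + 1 + 1 = 6 ≡ 0 (mod 2).
  s_2 = 0 + 0 + 0 + 0 + 1 + 1 + 1 + 1 = 4 ≡ 0 (mod 2).
  s_3 = 1 + 1 + 0 + 0 + 1 + 0 + 1 + 1 = 5 ≡ 1 (mod 2).
  s_4 = 0 + 1 + 0 + 0 + 1 + 0 + 1 + 1 = 4 ≡ 0 (mod 2).
s = (0, 0, 1, 0)^T — this equals column 2 of H (binary 0010), so error is at position 2.
Correct: flip bit 2 of r = 011000001101111 to get c = 001000001101111.


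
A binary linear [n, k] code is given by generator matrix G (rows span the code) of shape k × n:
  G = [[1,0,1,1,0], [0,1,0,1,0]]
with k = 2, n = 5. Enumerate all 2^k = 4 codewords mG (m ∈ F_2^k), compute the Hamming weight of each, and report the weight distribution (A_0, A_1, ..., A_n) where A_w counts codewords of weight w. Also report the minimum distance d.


Weight distribution: A_0 = 1, A_2 = 1, A_3 = 2. Minimum distance d = 2.

Enumerate all 2^2 = 4 messages m ∈ F_2^2.
For each, compute codeword c = mG in F_2^5, then tally its weight.
  m = 00 → c = 00000, weight = 0.
  m = 10 → c = 10110, weight = 3.
  m = 01 → c = 01010, weight = 2.
  m = 11 → c = 11100, weight = 3.
Tally weights:
  weight 0: 1 codewords.
  weight 2: 1 codewords.
  weight 3: 2 codewords.
Minimum distance d = smallest w > 0 with A_w > 0 = 2.
Sanity: Σ A_w = 4 = 2^2 = 4 ✓.


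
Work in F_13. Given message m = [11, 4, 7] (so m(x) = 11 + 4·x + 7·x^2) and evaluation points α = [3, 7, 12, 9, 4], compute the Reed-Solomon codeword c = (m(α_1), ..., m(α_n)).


c = [8, 5, 1, 3, 9]

Message polynomial: m(x) = 11 + 4·x + 7·x^2 (mod 13).
For each evaluation point α_i, compute m(α_i) mod 13:
  α_1 = 3: Horner steps 7 → 12 → 8, so m(3) = 8.
  α_2 = 7: Horner steps 7 → 1 → 5, so m(7) = 5.
  α_3 = 12: Horner steps 7 → 10 → 1, so m(12) = 1.
  α_4 = 9: Horner steps 7 → 2 → 3, so m(9) = 3.
  α_5 = 4: Horner steps 7 → 6 → 9, so m(4) = 9.
Codeword c = [8, 5, 1, 3, 9] ∈ F_13^5.


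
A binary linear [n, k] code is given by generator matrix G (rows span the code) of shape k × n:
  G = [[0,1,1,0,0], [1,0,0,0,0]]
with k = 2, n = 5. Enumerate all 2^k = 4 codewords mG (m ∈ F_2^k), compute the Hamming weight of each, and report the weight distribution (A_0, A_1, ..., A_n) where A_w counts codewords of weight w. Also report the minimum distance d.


Weight distribution: A_0 = 1, A_1 = 1, A_2 = 1, A_3 = 1. Minimum distance d = 1.

Enumerate all 2^2 = 4 messages m ∈ F_2^2.
For each, compute codeword c = mG in F_2^5, then tally its weight.
  m = 00 → c = 00000, weight = 0.
  m = 10 → c = 01100, weight = 2.
  m = 01 → c = 10000, weight = 1.
  m = 11 → c = 11100, weight = 3.
Tally weights:
  weight 0: 1 codewords.
  weight 1: 1 codewords.
  weight 2: 1 codewords.
  weight 3: 1 codewords.
Minimum distance d = smallest w > 0 with A_w > 0 = 1.
Sanity: Σ A_w = 4 = 2^2 = 4 ✓.


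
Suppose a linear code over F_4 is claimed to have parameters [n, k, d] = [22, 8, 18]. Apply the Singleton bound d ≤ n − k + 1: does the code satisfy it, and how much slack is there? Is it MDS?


Singleton RHS = n − k + 1 = 15, slack = -3, bound violated (no such code; not MDS).

Singleton bound: d ≤ n − k + 1.
Here n = 22, k = 8, so n − k + 1 = 15.
Given d = 18, check d ≤ 15: NO.
Slack = (n − k + 1) − d = -3.
The slack is negative: d = 18 exceeds n − k + 1 = 15 by 3, so the Singleton bound is violated and no linear [22, 8, 18]_4 code can exist. In particular it is not MDS (MDS requires d = n − k + 1 exactly).
Description: the claimed parameters are [22, 8, 18]_4; such a code would be impossible (violates the Singleton bound).


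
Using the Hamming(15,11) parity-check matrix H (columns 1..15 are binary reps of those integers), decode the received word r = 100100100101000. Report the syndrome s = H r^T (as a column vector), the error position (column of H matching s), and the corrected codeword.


s = (0, 1, 0, 0)^T, error position = 4, corrected codeword c = 100000100101000

Compute s = H r^T mod 2 one row at a time:
  s_1 = 0 + 0 + 1 + 0 + 1 + 0 + 0 + 0 = 2 ≡ 0 (mod 2).
  s_2 = 1 + 0 + 0 + 1 + 1 + 0 + 0 + 0 = 3 ≡ 1 (mod 2).
  s_3 = 0 + 0 + 0 + 1 + 1 + 0 + 0 + 0 = 2 ≡ 0 (mod 2).
  s_4 = 1 + 0 + 0 + 1 + 0 + 0 + 0 + 0 = 2 ≡ 0 (mod 2).
s = (0, 1, 0, 0)^T — this equals column 4 of H (binary 0100), so error is at position 4.
Correct: flip bit 4 of r = 100100100101000 to get c = 100000100101000.


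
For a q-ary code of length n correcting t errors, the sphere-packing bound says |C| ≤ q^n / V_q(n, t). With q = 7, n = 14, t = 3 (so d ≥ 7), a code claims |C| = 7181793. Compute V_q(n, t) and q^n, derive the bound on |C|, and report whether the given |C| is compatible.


V_q(n, t) = 81985, q^n = 678223072849, Hamming bound = 8272526, |C| = 7181793 ≤ bound (satisfied).

Step 1: Compute V_q(n, t) = Σ_{j=0}^3 C(n, j) (q−1)^j.
  j = 0: C(14,0)·(6)^0 = 1·1 = 1.
  j = 1: C(14,1)·(6)^1 = 14·6 = 84.
  j = 2: C(14,2)·(6)^2 = 91·36 = 3276.
  j = 3: C(14,3)·(6)^3 = 364·216 = 78624.
  V_q(n, t) = 1 + 84 + 3276 + 78624 = 81985.
Step 2: q^n = 7^14 = 678223072849.
Step 3: Hamming bound ⌊q^n / V_q(n,t)⌋ = ⌊678223072849/81985⌋ = 8272526.
Step 4: Compare |C| = 7181793 to 8272526: satisfied.
The claimed |C| lies below the Hamming bound.


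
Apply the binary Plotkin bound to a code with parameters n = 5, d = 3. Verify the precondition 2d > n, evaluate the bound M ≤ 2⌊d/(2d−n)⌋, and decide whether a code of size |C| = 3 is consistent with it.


Plotkin bound M ≤ 6; given |C| = 3 ≤ bound (satisfied).

Check applicability: 2d = 6, n = 5.
2d − n = 1 > 0, so Plotkin applies.
Compute d/(2d−n) = 3/1 ≈ 3.0000.
⌊d/(2d−n)⌋ = 3.
Plotkin bound: M ≤ 2·3 = 6.
Given |C| = 3, check: satisfied.
This |C| is below the Plotkin bound.


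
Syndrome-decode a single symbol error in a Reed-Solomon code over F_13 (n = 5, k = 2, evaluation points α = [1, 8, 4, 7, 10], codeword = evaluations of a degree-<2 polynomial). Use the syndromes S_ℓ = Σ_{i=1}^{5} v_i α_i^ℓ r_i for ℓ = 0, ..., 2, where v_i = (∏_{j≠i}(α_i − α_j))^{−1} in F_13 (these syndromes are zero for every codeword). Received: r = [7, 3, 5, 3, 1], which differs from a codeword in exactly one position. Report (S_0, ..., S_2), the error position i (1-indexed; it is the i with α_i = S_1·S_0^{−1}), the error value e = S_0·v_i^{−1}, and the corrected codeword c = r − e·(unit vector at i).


S = (2, 3, 11), error at position 2, error magnitude e = 5, c = [7, 11, 5, 3, 1].

Step 1: column multipliers v_i = (∏_{j≠i}(α_i − α_j))^{−1} mod 13.
  i = 1 (α = 1): (1−8)(1−4)(1−7)(1−10) = (−7)·(−3)·(−6)·(−9) = 1134 ≡ 3, so v_1 = 3^{−1} = 9 (mod 13).
  i = 2 (α = 8): (8−1)(8−4)(8−7)(8−10) = 7·4·1·(−2) = −56 ≡ 9, so v_2 = 9^{−1} = 3 (mod 13).
  i = 3 (α = 4): (4−1)(4−8)(4−7)(4−10) = 3·(−4)·(−3)·(−6) = −216 ≡ 5, so v_3 = 5^{−1} = 8 (mod 13).
  i = 4 (α = 7): (7−1)(7−8)(7−4)(7−10) = 6·(−1)·3·(−3) = 54 ≡ 2, so v_4 = 2^{−1} = 7 (mod 13).
  i = 5 (α = 10): (10−1)(10−8)(10−4)(10−7) = 9·2·6·3 = 324 ≡ 12, so v_5 = 12^{−1} = 12 (mod 13).
  v = [9, 3, 8, 7, 12].
Step 2: syndromes of r = [7, 3, 5, 3, 1] (all sums mod 13).
  S_0 = Σ v_i r_i = 9·7 + 3·3 + 8·5 + 7·3 + 12·1 = 145 ≡ 2.
  S_1 = Σ v_i α_i r_i = 9·1·7 + 3·8·3 + 8·4·5 + 7·7·3 + 12·10·1 = 562 ≡ 3.
  α_i^2 mod 13 = [1, 12, 3, 10, 9].
  S_2 = Σ v_i α_i^2 r_i = 9·1·7 + 3·12·3 + 8·3·5 + 7·10·3 + 12·9·1 = 609 ≡ 11.
  S = (2, 3, 11) ≠ 0, so r is not a codeword (an error is present).
Step 3: locate the error. For a single error e at position i, S_ℓ = v_i·e·α_i^ℓ, so α_err = S_1/S_0.
  S_0^{−1} = 2^{−1} = 7 (mod 13), so α_err = 3·7 = 21 ≡ 8 = α_2. Error position i = 2.
  Consistency check: S_2/S_1 = 11·9 = 99 ≡ 8 = α_err ✓ (single-error assumption holds).
Step 4: error magnitude e = S_0/v_2 = S_0·∏_{j≠2}(α_2 − α_j) = 2·9 = 18 ≡ 5 (mod 13).
Step 5: correct position 2: c_2 = r_2 − e = 3 − 5 ≡ 11 (mod 13). Hence c = [7, 11, 5, 3, 1].
  Check: interpolating c through the α_i gives m(x) = 12 + 8·x (degree < 2) with m(α_i) = c_i for every i, so c is indeed a codeword.


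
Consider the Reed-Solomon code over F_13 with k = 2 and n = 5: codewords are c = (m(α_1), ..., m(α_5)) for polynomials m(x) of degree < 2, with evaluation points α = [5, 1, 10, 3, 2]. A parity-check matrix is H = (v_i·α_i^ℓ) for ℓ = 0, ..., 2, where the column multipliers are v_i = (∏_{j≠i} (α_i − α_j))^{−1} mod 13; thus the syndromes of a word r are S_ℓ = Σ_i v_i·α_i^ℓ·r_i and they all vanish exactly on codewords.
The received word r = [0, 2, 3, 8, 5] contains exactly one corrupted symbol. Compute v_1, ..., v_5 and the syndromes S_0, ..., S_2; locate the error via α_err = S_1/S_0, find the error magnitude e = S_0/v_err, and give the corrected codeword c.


S = (9, 6, 4), error at position 1, error magnitude e = 12, c = [1, 2, 3, 8, 5].

Step 1: column multipliers v_i = (∏_{j≠i}(α_i − α_j))^{−1} mod 13.
  i = 1 (α = 5): (5−1)(5−10)(5−3)(5−2) = 4·(−5)·2·3 = −120 ≡ 10, so v_1 = 10^{−1} = 4 (mod 13).
  i = 2 (α = 1): (1−5)(1−10)(1−3)(1−2) = (−4)·(−9)·(−2)·(−1) = 72 ≡ 7, so v_2 = 7^{−1} = 2 (mod 13).
  i = 3 (α = 10): (10−5)(10−1)(10−3)(10−2) = 5·9·7·8 = 2520 ≡ 11, so v_3 = 11^{−1} = 6 (mod 13).
  i = 4 (α = 3): (3−5)(3−1)(3−10)(3−2) = (−2)·2·(−7)·1 = 28 ≡ 2, so v_4 = 2^{−1} = 7 (mod 13).
  i = 5 (α = 2): (2−5)(2−1)(2−10)(2−3) = (−3)·1·(−8)·(−1) = −24 ≡ 2, so v_5 = 2^{−1} = 7 (mod 13).
  v = [4, 2, 6, 7, 7].
Step 2: syndromes of r = [0, 2, 3, 8, 5] (all sums mod 13).
  S_0 = Σ v_i r_i = 4·0 + 2·2 + 6·3 + 7·8 + 7·5 = 113 ≡ 9.
  S_1 = Σ v_i α_i r_i = 4·5·0 + 2·1·2 + 6·10·3 + 7·3·8 + 7·2·5 = 422 ≡ 6.
  α_i^2 mod 13 = [12, 1, 9, 9, 4].
  S_2 = Σ v_i α_i^2 r_i = 4·12·0 + 2·1·2 + 6·9·3 + 7·9·8 + 7·4·5 = 810 ≡ 4.
  S = (9, 6, 4) ≠ 0, so r is not a codeword (an error is present).
Step 3: locate the error. For a single error e at position i, S_ℓ = v_i·e·α_i^ℓ, so α_err = S_1/S_0.
  S_0^{−1} = 9^{−1} = 3 (mod 13), so α_err = 6·3 = 18 ≡ 5 = α_1. Error position i = 1.
  Consistency check: S_2/S_1 = 4·11 = 44 ≡ 5 = α_err ✓ (single-error assumption holds).
Step 4: error magnitude e = S_0/v_1 = S_0·∏_{j≠1}(α_1 − α_j) = 9·10 = 90 ≡ 12 (mod 13).
Step 5: correct position 1: c_1 = r_1 − e = 0 − 12 ≡ 1 (mod 13). Hence c = [1, 2, 3, 8, 5].
  Check: interpolating c through the α_i gives m(x) = 12 + 3·x (degree < 2) with m(α_i) = c_i for every i, so c is indeed a codeword.


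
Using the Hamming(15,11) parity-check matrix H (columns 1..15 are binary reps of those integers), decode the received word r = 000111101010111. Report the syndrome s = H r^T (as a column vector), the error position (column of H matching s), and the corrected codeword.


s = (1, 1, 1, 0)^T, error position = 14, corrected codeword c = 000111101010101

Compute s = H r^T mod 2 one row at a time:
  s_1 = 0 + 1 + 0 + 1 + 0 + 1 + 1 + 1 = 5 ≡ 1 (mod 2).
  s_2 = 1 + 1 + 1 + 1 + 0 + 1 + 1 + 1 = 7 ≡ 1 (mod 2).
  s_3 = 0 + 0 + 1 + 1 + 0 + 1 + 1 + 1 = 5 ≡ 1 (mod 2).
  s_4 = 0 + 0 + 1 + 1 + 1 + 1 + 1 + 1 = 6 ≡ 0 (mod 2).
s = (1, 1, 1, 0)^T — this equals column 14 of H (binary 1110), so error is at position 14.
Correct: flip bit 14 of r = 000111101010111 to get c = 000111101010101.


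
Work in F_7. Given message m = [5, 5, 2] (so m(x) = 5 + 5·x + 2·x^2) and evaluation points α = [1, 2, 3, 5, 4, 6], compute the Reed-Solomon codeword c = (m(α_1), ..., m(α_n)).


c = [5, 2, 3, 3, 1, 2]

Message polynomial: m(x) = 5 + 5·x + 2·x^2 (mod 7).
For each evaluation point α_i, compute m(α_i) mod 7:
  α_1 = 1: Horner steps 2 → 0 → 5, so m(1) = 5.
  α_2 = 2: Horner steps 2 → 2 → 2, so m(2) = 2.
  α_3 = 3: Horner steps 2 → 4 → 3, so m(3) = 3.
  α_4 = 5: Horner steps 2 → 1 → 3, so m(5) = 3.
  α_5 = 4: Horner steps 2 → 6 → 1, so m(4) = 1.
  α_6 = 6: Horner steps 2 → 3 → 2, so m(6) = 2.
Codeword c = [5, 2, 3, 3, 1, 2] ∈ F_7^6.


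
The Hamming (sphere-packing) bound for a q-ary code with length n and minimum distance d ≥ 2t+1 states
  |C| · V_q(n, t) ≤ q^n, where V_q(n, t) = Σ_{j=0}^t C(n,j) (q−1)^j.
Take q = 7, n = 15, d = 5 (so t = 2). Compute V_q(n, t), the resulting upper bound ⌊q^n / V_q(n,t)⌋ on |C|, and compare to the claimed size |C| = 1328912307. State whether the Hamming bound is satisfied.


V_q(n, t) = 3871, q^n = 4747561509943, Hamming bound = 1226443169, |C| = 1328912307 > bound (violated).

Step 1: Compute V_q(n, t) = Σ_{j=0}^2 C(n, j) (q−1)^j.
  j = 0: C(15,0)·(6)^0 = 1·1 = 1.
  j = 1: C(15,1)·(6)^1 = 15·6 = 90.
  j = 2: C(15,2)·(6)^2 = 105·36 = 3780.
  V_q(n, t) = 1 + 90 + 3780 = 3871.
Step 2: q^n = 7^15 = 4747561509943.
Step 3: Hamming bound ⌊q^n / V_q(n,t)⌋ = ⌊4747561509943/3871⌋ = 1226443169.
Step 4: Compare |C| = 1328912307 to 1226443169: violated.
The claimed |C| lies above the Hamming bound, so no 7-ary code of length 15 with d ≥ 5 can have 1328912307 codewords.


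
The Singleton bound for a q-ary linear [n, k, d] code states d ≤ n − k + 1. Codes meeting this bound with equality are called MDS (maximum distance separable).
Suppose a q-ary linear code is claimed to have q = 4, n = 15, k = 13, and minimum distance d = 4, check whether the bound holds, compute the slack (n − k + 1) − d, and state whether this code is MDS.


Singleton RHS = n − k + 1 = 3, slack = -1, bound violated (no such code; not MDS).

Singleton bound: d ≤ n − k + 1.
Here n = 15, k = 13, so n − k + 1 = 3.
Given d = 4, check d ≤ 3: NO.
Slack = (n − k + 1) − d = -1.
The slack is negative: d = 4 exceeds n − k + 1 = 3 by 1, so the Singleton bound is violated and no linear [15, 13, 4]_4 code can exist. In particular it is not MDS (MDS requires d = n − k + 1 exactly).
Description: the claimed parameters are [15, 13, 4]_4; such a code would be impossible (violates the Singleton bound).


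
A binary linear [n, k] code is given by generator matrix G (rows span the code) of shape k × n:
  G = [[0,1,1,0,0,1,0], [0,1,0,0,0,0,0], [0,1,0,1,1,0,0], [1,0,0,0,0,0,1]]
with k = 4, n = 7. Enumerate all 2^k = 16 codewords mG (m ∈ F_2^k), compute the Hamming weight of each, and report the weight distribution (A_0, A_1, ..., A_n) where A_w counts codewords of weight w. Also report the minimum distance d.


Weight distribution: A_0 = 1, A_1 = 1, A_2 = 3, A_3 = 3, A_4 = 3, A_5 = 3, A_6 = 1, A_7 = 1. Minimum distance d = 1.

Enumerate all 2^4 = 16 messages m ∈ F_2^4.
For each, compute codeword c = mG in F_2^7, then tally its weight.
  m = 0000 → c = 0000000, weight = 0.
  m = 1000 → c = 0110010, weight = 3.
  m = 0100 → c = 0100000, weight = 1.
  m = 1100 → c = 0010010, weight = 2.
  m = 0010 → c = 0101100, weight = 3.
  m = 1010 → c = 0011110, weight = 4.
  m = 0110 → c = 0001100, weight = 2.
  m = 1110 → c = 0111110, weight = 5.
  m = 0001 → c = 1000001, weight = 2.
  m = 1001 → c = 1110011, weight = 5.
  m = 0101 → c = 1100001, weight = 3.
  m = 1101 → c = 1010011, weight = 4.
  m = 0011 → c = 1101101, weight = 5.
  m = 1011 → c = 1011111, weight = 6.
  m = 0111 → c = 1001101, weight = 4.
  m = 1111 → c = 1111111, weight = 7.
Tally weights:
  weight 0: 1 codewords.
  weight 1: 1 codewords.
  weight 2: 3 codewords.
  weight 3: 3 codewords.
  weight 4: 3 codewords.
  weight 5: 3 codewords.
  weight 6: 1 codewords.
  weight 7: 1 codewords.
Minimum distance d = smallest w > 0 with A_w > 0 = 1.
Sanity: Σ A_w = 16 = 2^4 = 16 ✓.


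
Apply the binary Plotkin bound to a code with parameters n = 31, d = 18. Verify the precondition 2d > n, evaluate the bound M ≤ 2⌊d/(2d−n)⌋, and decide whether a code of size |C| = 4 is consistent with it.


Plotkin bound M ≤ 6; given |C| = 4 ≤ bound (satisfied).

Check applicability: 2d = 36, n = 31.
2d − n = 5 > 0, so Plotkin applies.
Compute d/(2d−n) = 18/5 ≈ 3.6000.
⌊d/(2d−n)⌋ = 3.
Plotkin bound: M ≤ 2·3 = 6.
Given |C| = 4, check: satisfied.
This |C| is below the Plotkin bound.


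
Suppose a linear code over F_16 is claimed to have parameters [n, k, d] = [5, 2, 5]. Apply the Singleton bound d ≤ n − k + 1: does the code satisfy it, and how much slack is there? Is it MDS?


Singleton RHS = n − k + 1 = 4, slack = -1, bound violated (no such code; not MDS).

Singleton bound: d ≤ n − k + 1.
Here n = 5, k = 2, so n − k + 1 = 4.
Given d = 5, check d ≤ 4: NO.
Slack = (n − k + 1) − d = -1.
The slack is negative: d = 5 exceeds n − k + 1 = 4 by 1, so the Singleton bound is violated and no linear [5, 2, 5]_16 code can exist. In particular it is not MDS (MDS requires d = n − k + 1 exactly).
Description: the claimed parameters are [5, 2, 5]_16; such a code would be impossible (violates the Singleton bound).


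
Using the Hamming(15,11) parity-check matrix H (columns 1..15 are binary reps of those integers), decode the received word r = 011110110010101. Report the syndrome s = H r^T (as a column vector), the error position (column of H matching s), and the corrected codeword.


s = (0, 1, 1, 0)^T, error position = 6, corrected codeword c = 011111110010101

Compute s = H r^T mod 2 one row at a time:
  s_1 = 1 + 0 + 0 + 1 + 0 + 1 + 0 + 1 = 4 ≡ 0 (mod 2).
  s_2 = 1 + 1 + 0 + 1 + 0 + 1 + 0 + 1 = 5 ≡ 1 (mod 2).
  s_3 = 1 + 1 + 0 + 1 + 0 + 1 + 0 + 1 = 5 ≡ 1 (mod 2).
  s_4 = 0 + 1 + 1 + 1 + 0 + 1 + 1 + 1 = 6 ≡ 0 (mod 2).
s = (0, 1, 1, 0)^T — this equals column 6 of H (binary 0110), so error is at position 6.
Correct: flip bit 6 of r = 011110110010101 to get c = 011111110010101.


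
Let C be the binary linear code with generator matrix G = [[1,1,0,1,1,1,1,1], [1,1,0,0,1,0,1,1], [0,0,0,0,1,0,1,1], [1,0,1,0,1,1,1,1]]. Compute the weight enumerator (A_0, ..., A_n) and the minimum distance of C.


Weight distribution: A_0 = 1, A_2 = 2, A_3 = 5, A_4 = 1, A_5 = 2, A_6 = 4, A_7 = 1. Minimum distance d = 2.

Enumerate all 2^4 = 16 messages m ∈ F_2^4.
For each, compute codeword c = mG in F_2^8, then tally its weight.
  m = 0000 → c = 00000000, weight = 0.
  m = 1000 → c = 11011111, weight = 7.
  m = 0100 → c = 11001011, weight = 5.
  m = 1100 → c = 00010100, weight = 2.
  m = 0010 → c = 00001011, weight = 3.
  m = 1010 → c = 11010100, weight = 4.
  m = 0110 → c = 11000000, weight = 2.
  m = 1110 → c = 00011111, weight = 5.
  m = 0001 → c = 10101111, weight = 6.
  m = 1001 → c = 01110000, weight = 3.
  m = 0101 → c = 01100100, weight = 3.
  m = 1101 → c = 10111011, weight = 6.
  m = 0011 → c = 10100100, weight = 3.
  m = 1011 → c = 01111011, weight = 6.
  m = 0111 → c = 01101111, weight = 6.
  m = 1111 → c = 10110000, weight = 3.
Tally weights:
  weight 0: 1 codewords.
  weight 2: 2 codewords.
  weight 3: 5 codewords.
  weight 4: 1 codewords.
  weight 5: 2 codewords.
  weight 6: 4 codewords.
  weight 7: 1 codewords.
Minimum distance d = smallest w > 0 with A_w > 0 = 2.
Sanity: Σ A_w = 16 = 2^4 = 16 ✓.


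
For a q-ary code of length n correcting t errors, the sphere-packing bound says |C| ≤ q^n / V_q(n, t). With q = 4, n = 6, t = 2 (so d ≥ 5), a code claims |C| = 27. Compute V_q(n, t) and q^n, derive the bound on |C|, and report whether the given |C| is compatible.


V_q(n, t) = 154, q^n = 4096, Hamming bound = 26, |C| = 27 > bound (violated).

Step 1: Compute V_q(n, t) = Σ_{j=0}^2 C(n, j) (q−1)^j.
  j = 0: C(6,0)·(3)^0 = 1·1 = 1.
  j = 1: C(6,1)·(3)^1 = 6·3 = 18.
  j = 2: C(6,2)·(3)^2 = 15·9 = 135.
  V_q(n, t) = 1 + 18 + 135 = 154.
Step 2: q^n = 4^6 = 4096.
Step 3: Hamming bound ⌊q^n / V_q(n,t)⌋ = ⌊4096/154⌋ = 26.
Step 4: Compare |C| = 27 to 26: violated.
The claimed |C| lies above the Hamming bound, so no 4-ary code of length 6 with d ≥ 5 can have 27 codewords.


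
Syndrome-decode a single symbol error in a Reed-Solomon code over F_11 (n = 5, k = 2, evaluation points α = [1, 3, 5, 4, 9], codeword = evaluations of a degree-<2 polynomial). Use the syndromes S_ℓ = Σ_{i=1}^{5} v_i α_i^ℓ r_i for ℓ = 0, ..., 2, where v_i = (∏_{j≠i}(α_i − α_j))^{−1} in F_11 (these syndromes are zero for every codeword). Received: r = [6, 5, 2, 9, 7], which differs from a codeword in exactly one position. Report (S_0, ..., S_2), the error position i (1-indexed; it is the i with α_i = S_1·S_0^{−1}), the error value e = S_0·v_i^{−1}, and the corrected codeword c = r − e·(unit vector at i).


S = (4, 4, 4), error at position 1, error magnitude e = 9, c = [8, 5, 2, 9, 7].

Step 1: column multipliers v_i = (∏_{j≠i}(α_i − α_j))^{−1} mod 11.
  i = 1 (α = 1): (1−3)(1−5)(1−4)(1−9) = (−2)·(−4)·(−3)·(−8) = 192 ≡ 5, so v_1 = 5^{−1} = 9 (mod 11).
  i = 2 (α = 3): (3−1)(3−5)(3−4)(3−9) = 2·(−2)·(−1)·(−6) = −24 ≡ 9, so v_2 = 9^{−1} = 5 (mod 11).
  i = 3 (α = 5): (5−1)(5−3)(5−4)(5−9) = 4·2·1·(−4) = −32 ≡ 1, so v_3 = 1^{−1} = 1 (mod 11).
  i = 4 (α = 4): (4−1)(4−3)(4−5)(4−9) = 3·1·(−1)·(−5) = 15 ≡ 4, so v_4 = 4^{−1} = 3 (mod 11).
  i = 5 (α = 9): (9−1)(9−3)(9−5)(9−4) = 8·6·4·5 = 960 ≡ 3, so v_5 = 3^{−1} = 4 (mod 11).
  v = [9, 5, 1, 3, 4].
Step 2: syndromes of r = [6, 5, 2, 9, 7] (all sums mod 11).
  S_0 = Σ v_i r_i = 9·6 + 5·5 + 1·2 + 3·9 + 4·7 = 136 ≡ 4.
  S_1 = Σ v_i α_i r_i = 9·1·6 + 5·3·5 + 1·5·2 + 3·4·9 + 4·9·7 = 499 ≡ 4.
  α_i^2 mod 11 = [1, 9, 3, 5, 4].
  S_2 = Σ v_i α_i^2 r_i = 9·1·6 + 5·9·5 + 1·3·2 + 3·5·9 + 4·4·7 = 532 ≡ 4.
  S = (4, 4, 4) ≠ 0, so r is not a codeword (an error is present).
Step 3: locate the error. For a single error e at position i, S_ℓ = v_i·e·α_i^ℓ, so α_err = S_1/S_0.
  S_0^{−1} = 4^{−1} = 3 (mod 11), so α_err = 4·3 = 12 ≡ 1 = α_1. Error position i = 1.
  Consistency check: S_2/S_1 = 4·3 = 12 ≡ 1 = α_err ✓ (single-error assumption holds).
Step 4: error magnitude e = S_0/v_1 = S_0·∏_{j≠1}(α_1 − α_j) = 4·5 = 20 ≡ 9 (mod 11).
Step 5: correct position 1: c_1 = r_1 − e = 6 − 9 ≡ 8 (mod 11). Hence c = [8, 5, 2, 9, 7].
  Check: interpolating c through the α_i gives m(x) = 4 + 4·x (degree < 2) with m(α_i) = c_i for every i, so c is indeed a codeword.


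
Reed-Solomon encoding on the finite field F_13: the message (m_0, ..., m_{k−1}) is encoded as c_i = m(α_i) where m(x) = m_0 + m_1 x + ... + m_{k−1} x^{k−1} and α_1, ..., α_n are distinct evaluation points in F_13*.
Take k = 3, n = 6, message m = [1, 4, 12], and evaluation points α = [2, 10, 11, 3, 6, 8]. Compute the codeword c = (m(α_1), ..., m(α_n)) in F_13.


c = [5, 6, 2, 4, 2, 8]

Message polynomial: m(x) = 1 + 4·x + 12·x^2 (mod 13).
For each evaluation point α_i, compute m(α_i) mod 13:
  α_1 = 2: Horner steps 12 → 2 → 5, so m(2) = 5.
  α_2 = 10: Horner steps 12 → 7 → 6, so m(10) = 6.
  α_3 = 11: Horner steps 12 → 6 → 2, so m(11) = 2.
  α_4 = 3: Horner steps 12 → 1 → 4, so m(3) = 4.
  α_5 = 6: Horner steps 12 → 11 → 2, so m(6) = 2.
  α_6 = 8: Horner steps 12 → 9 → 8, so m(8) = 8.
Codeword c = [5, 6, 2, 4, 2, 8] ∈ F_13^6.


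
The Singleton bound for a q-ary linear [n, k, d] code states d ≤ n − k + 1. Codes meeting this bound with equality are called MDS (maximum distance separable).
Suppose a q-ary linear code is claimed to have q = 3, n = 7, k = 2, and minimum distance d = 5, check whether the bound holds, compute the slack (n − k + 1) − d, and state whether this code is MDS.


Singleton RHS = n − k + 1 = 6, slack = 1, bound satisfied, not MDS.

Singleton bound: d ≤ n − k + 1.
Here n = 7, k = 2, so n − k + 1 = 6.
Given d = 5, check d ≤ 6: YES.
Slack = (n − k + 1) − d = 1.
The code is NOT MDS (slack = 1 > 0).
Description: the claimed parameters are [7, 2, 5]_3; such a code would be non-MDS.


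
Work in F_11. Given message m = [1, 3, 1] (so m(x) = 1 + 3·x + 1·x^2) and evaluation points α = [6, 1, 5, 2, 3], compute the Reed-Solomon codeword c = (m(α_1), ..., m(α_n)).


c = [0, 5, 8, 0, 8]

Message polynomial: m(x) = 1 + 3·x + 1·x^2 (mod 11).
For each evaluation point α_i, compute m(α_i) mod 11:
  α_1 = 6: Horner steps 1 → 9 → 0, so m(6) = 0.
  α_2 = 1: Horner steps 1 → 4 → 5, so m(1) = 5.
  α_3 = 5: Horner steps 1 → 8 → 8, so m(5) = 8.
  α_4 = 2: Horner steps 1 → 5 → 0, so m(2) = 0.
  α_5 = 3: Horner steps 1 → 6 → 8, so m(3) = 8.
Codeword c = [0, 5, 8, 0, 8] ∈ F_11^5.


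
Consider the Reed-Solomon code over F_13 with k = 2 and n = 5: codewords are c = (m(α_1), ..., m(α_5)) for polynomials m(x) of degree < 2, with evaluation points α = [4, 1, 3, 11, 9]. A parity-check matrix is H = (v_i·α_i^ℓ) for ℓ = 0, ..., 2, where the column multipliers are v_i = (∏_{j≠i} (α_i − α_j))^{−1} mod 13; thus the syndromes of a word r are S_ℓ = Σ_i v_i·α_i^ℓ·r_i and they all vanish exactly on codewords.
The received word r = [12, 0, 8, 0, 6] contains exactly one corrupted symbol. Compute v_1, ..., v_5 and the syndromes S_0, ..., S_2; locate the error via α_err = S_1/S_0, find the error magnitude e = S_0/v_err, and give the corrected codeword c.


S = (6, 1, 11), error at position 4, error magnitude e = 12, c = [12, 0, 8, 1, 6].

Step 1: column multipliers v_i = (∏_{j≠i}(α_i − α_j))^{−1} mod 13.
  i = 1 (α = 4): (4−1)(4−3)(4−11)(4−9) = 3·1·(−7)·(−5) = 105 ≡ 1, so v_1 = 1^{−1} = 1 (mod 13).
  i = 2 (α = 1): (1−4)(1−3)(1−11)(1−9) = (−3)·(−2)·(−10)·(−8) = 480 ≡ 12, so v_2 = 12^{−1} = 12 (mod 13).
  i = 3 (α = 3): (3−4)(3−1)(3−11)(3−9) = (−1)·2·(−8)·(−6) = −96 ≡ 8, so v_3 = 8^{−1} = 5 (mod 13).
  i = 4 (α = 11): (11−4)(11−1)(11−3)(11−9) = 7·10·8·2 = 1120 ≡ 2, so v_4 = 2^{−1} = 7 (mod 13).
  i = 5 (α = 9): (9−4)(9−1)(9−3)(9−11) = 5·8·6·(−2) = −480 ≡ 1, so v_5 = 1^{−1} = 1 (mod 13).
  v = [1, 12, 5, 7, 1].
Step 2: syndromes of r = [12, 0, 8, 0, 6] (all sums mod 13).
  S_0 = Σ v_i r_i = 1·12 + 12·0 + 5·8 + 7·0 + 1·6 = 58 ≡ 6.
  S_1 = Σ v_i α_i r_i = 1·4·12 + 12·1·0 + 5·3·8 + 7·11·0 + 1·9·6 = 222 ≡ 1.
  α_i^2 mod 13 = [3, 1, 9, 4, 3].
  S_2 = Σ v_i α_i^2 r_i = 1·3·12 + 12·1·0 + 5·9·8 + 7·4·0 + 1·3·6 = 414 ≡ 11.
  S = (6, 1, 11) ≠ 0, so r is not a codeword (an error is present).
Step 3: locate the error. For a single error e at position i, S_ℓ = v_i·e·α_i^ℓ, so α_err = S_1/S_0.
  S_0^{−1} = 6^{−1} = 11 (mod 13), so α_err = 1·11 = 11 ≡ 11 = α_4. Error position i = 4.
  Consistency check: S_2/S_1 = 11·1 = 11 ≡ 11 = α_err ✓ (single-error assumption holds).
Step 4: error magnitude e = S_0/v_4 = S_0·∏_{j≠4}(α_4 − α_j) = 6·2 = 12 ≡ 12 (mod 13).
Step 5: correct position 4: c_4 = r_4 − e = 0 − 12 ≡ 1 (mod 13). Hence c = [12, 0, 8, 1, 6].
  Check: interpolating c through the α_i gives m(x) = 9 + 4·x (degree < 2) with m(α_i) = c_i for every i, so c is indeed a codeword.


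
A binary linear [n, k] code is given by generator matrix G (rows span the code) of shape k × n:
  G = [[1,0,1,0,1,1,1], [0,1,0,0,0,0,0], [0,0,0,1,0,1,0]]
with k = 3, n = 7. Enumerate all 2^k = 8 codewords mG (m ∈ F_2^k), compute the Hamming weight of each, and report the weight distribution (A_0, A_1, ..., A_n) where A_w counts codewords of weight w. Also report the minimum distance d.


Weight distribution: A_0 = 1, A_1 = 1, A_2 = 1, A_3 = 1, A_5 = 2, A_6 = 2. Minimum distance d = 1.

Enumerate all 2^3 = 8 messages m ∈ F_2^3.
For each, compute codeword c = mG in F_2^7, then tally its weight.
  m = 000 → c = 0000000, weight = 0.
  m = 100 → c = 1010111, weight = 5.
  m = 010 → c = 0100000, weight = 1.
  m = 110 → c = 1110111, weight = 6.
  m = 001 → c = 0001010, weight = 2.
  m = 101 → c = 1011101, weight = 5.
  m = 011 → c = 0101010, weight = 3.
  m = 111 → c = 1111101, weight = 6.
Tally weights:
  weight 0: 1 codewords.
  weight 1: 1 codewords.
  weight 2: 1 codewords.
  weight 3: 1 codewords.
  weight 5: 2 codewords.
  weight 6: 2 codewords.
Minimum distance d = smallest w > 0 with A_w > 0 = 1.
Sanity: Σ A_w = 8 = 2^3 = 8 ✓.


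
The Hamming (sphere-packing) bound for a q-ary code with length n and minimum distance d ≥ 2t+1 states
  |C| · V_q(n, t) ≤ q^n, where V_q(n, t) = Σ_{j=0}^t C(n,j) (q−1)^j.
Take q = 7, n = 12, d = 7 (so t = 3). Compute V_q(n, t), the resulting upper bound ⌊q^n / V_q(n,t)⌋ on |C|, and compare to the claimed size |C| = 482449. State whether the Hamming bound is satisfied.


V_q(n, t) = 49969, q^n = 13841287201, Hamming bound = 276997, |C| = 482449 > bound (violated).

Step 1: Compute V_q(n, t) = Σ_{j=0}^3 C(n, j) (q−1)^j.
  j = 0: C(12,0)·(6)^0 = 1·1 = 1.
  j = 1: C(12,1)·(6)^1 = 12·6 = 72.
  j = 2: C(12,2)·(6)^2 = 66·36 = 2376.
  j = 3: C(12,3)·(6)^3 = 220·216 = 47520.
  V_q(n, t) = 1 + 72 + 2376 + 47520 = 49969.
Step 2: q^n = 7^12 = 13841287201.
Step 3: Hamming bound ⌊q^n / V_q(n,t)⌋ = ⌊13841287201/49969⌋ = 276997.
Step 4: Compare |C| = 482449 to 276997: violated.
The claimed |C| lies above the Hamming bound, so no 7-ary code of length 12 with d ≥ 7 can have 482449 codewords.


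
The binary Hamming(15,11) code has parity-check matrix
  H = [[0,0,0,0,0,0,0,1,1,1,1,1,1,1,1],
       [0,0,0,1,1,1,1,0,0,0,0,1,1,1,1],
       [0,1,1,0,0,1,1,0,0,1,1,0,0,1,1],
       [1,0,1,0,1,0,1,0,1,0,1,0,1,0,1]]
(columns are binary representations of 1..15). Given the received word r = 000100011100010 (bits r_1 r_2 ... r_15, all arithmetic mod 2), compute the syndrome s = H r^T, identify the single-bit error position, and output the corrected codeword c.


s = (0, 0, 0, 1)^T, error position = 1, corrected codeword c = 100100011100010

Compute s = H r^T mod 2 one row at a time:
  s_1 = 1 + 1 + 1 + 0 + 0 + 0 + 1 + 0 = 4 ≡ 0 (mod 2).
  s_2 = 1 + 0 + 0 + 0 + 0 + 0 + 1 + 0 = 2 ≡ 0 (mod 2).
  s_3 = 0 + 0 + 0 + 0 + 1 + 0 + 1 + 0 = 2 ≡ 0 (mod 2).
  s_4 = 0 + 0 + 0 + 0 + 1 + 0 + 0 + 0 = 1 ≡ 1 (mod 2).
s = (0, 0, 0, 1)^T — this equals column 1 of H (binary 0001), so error is at position 1.
Correct: flip bit 1 of r = 000100011100010 to get c = 100100011100010.


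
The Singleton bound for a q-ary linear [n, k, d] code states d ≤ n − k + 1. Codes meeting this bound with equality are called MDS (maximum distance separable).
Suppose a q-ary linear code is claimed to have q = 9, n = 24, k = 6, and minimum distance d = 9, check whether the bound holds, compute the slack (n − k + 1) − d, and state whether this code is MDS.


Singleton RHS = n − k + 1 = 19, slack = 10, bound satisfied, not MDS.

Singleton bound: d ≤ n − k + 1.
Here n = 24, k = 6, so n − k + 1 = 19.
Given d = 9, check d ≤ 19: YES.
Slack = (n − k + 1) − d = 10.
The code is NOT MDS (slack = 10 > 0).
Description: the claimed parameters are [24, 6, 9]_9; such a code would be non-MDS.


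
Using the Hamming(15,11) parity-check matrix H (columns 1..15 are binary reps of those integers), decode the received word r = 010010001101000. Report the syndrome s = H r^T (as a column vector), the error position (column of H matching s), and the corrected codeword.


s = (1, 0, 0, 0)^T, error position = 8, corrected codeword c = 010010011101000

Compute s = H r^T mod 2 one row at a time:
  s_1 = 0 + 1 + 1 + 0 + 1 + 0 + 0 + 0 = 3 ≡ 1 (mod 2).
  s_2 = 0 + 1 + 0 + 0 + 1 + 0 + 0 + 0 = 2 ≡ 0 (mod 2).
  s_3 = 1 + 0 + 0 + 0 + 1 + 0 + 0 + 0 = 2 ≡ 0 (mod 2).
  s_4 = 0 + 0 + 1 + 0 + 1 + 0 + 0 + 0 = 2 ≡ 0 (mod 2).
s = (1, 0, 0, 0)^T — this equals column 8 of H (binary 1000), so error is at position 8.
Correct: flip bit 8 of r = 010010001101000 to get c = 010010011101000.


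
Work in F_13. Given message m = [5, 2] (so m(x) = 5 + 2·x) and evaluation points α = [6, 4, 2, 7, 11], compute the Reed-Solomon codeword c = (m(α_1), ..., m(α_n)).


c = [4, 0, 9, 6, 1]

Message polynomial: m(x) = 5 + 2·x (mod 13).
For each evaluation point α_i, compute m(α_i) mod 13:
  α_1 = 6: Horner steps 2 → 4, so m(6) = 4.
  α_2 = 4: Horner steps 2 → 0, so m(4) = 0.
  α_3 = 2: Horner steps 2 → 9, so m(2) = 9.
  α_4 = 7: Horner steps 2 → 6, so m(7) = 6.
  α_5 = 11: Horner steps 2 → 1, so m(11) = 1.
Codeword c = [4, 0, 9, 6, 1] ∈ F_13^5.


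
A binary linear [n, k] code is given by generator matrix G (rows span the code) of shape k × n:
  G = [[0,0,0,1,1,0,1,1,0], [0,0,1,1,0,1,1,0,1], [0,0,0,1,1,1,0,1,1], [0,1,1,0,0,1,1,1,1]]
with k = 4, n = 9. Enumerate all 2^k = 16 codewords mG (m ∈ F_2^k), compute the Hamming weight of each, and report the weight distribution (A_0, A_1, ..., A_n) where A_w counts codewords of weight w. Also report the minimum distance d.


Weight distribution: A_0 = 1, A_2 = 1, A_3 = 4, A_4 = 3, A_5 = 4, A_6 = 3. Minimum distance d = 2.

Enumerate all 2^4 = 16 messages m ∈ F_2^4.
For each, compute codeword c = mG in F_2^9, then tally its weight.
  m = 0000 → c = 000000000, weight = 0.
  m = 1000 → c = 000110110, weight = 4.
  m = 0100 → c = 001101101, weight = 5.
  m = 1100 → c = 001011011, weight = 5.
  m = 0010 → c = 000111011, weight = 5.
  m = 1010 → c = 000001101, weight = 3.
  m = 0110 → c = 001010110, weight = 4.
  m = 1110 → c = 001100000, weight = 2.
  m = 0001 → c = 011001111, weight = 6.
  m = 1001 → c = 011111001, weight = 6.
  m = 0101 → c = 010100010, weight = 3.
  m = 1101 → c = 010010100, weight = 3.
  m = 0011 → c = 011110100, weight = 5.
  m = 1011 → c = 011000010, weight = 3.
  m = 0111 → c = 010011001, weight = 4.
  m = 1111 → c = 010101111, weight = 6.
Tally weights:
  weight 0: 1 codewords.
  weight 2: 1 codewords.
  weight 3: 4 codewords.
  weight 4: 3 codewords.
  weight 5: 4 codewords.
  weight 6: 3 codewords.
Minimum distance d = smallest w > 0 with A_w > 0 = 2.
Sanity: Σ A_w = 16 = 2^4 = 16 ✓.


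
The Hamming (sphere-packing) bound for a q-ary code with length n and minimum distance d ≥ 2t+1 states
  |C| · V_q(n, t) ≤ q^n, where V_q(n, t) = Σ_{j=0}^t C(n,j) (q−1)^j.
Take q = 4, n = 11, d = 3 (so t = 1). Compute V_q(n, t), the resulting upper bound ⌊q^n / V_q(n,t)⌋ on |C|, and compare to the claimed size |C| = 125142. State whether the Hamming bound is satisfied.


V_q(n, t) = 34, q^n = 4194304, Hamming bound = 123361, |C| = 125142 > bound (violated).

Step 1: Compute V_q(n, t) = Σ_{j=0}^1 C(n, j) (q−1)^j.
  j = 0: C(11,0)·(3)^0 = 1·1 = 1.
  j = 1: C(11,1)·(3)^1 = 11·3 = 33.
  V_q(n, t) = 1 + 33 = 34.
Step 2: q^n = 4^11 = 4194304.
Step 3: Hamming bound ⌊q^n / V_q(n,t)⌋ = ⌊4194304/34⌋ = 123361.
Step 4: Compare |C| = 125142 to 123361: violated.
The claimed |C| lies above the Hamming bound, so no 4-ary code of length 11 with d ≥ 3 can have 125142 codewords.


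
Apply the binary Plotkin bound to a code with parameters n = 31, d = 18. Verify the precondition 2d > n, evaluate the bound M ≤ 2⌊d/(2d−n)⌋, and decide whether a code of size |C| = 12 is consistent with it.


Plotkin bound M ≤ 6; given |C| = 12 > bound (violated).

Check applicability: 2d = 36, n = 31.
2d − n = 5 > 0, so Plotkin applies.
Compute d/(2d−n) = 18/5 ≈ 3.6000.
⌊d/(2d−n)⌋ = 3.
Plotkin bound: M ≤ 2·3 = 6.
Given |C| = 12, check: VIOLATED.
This |C| is above the Plotkin bound, so no binary code with n = 31, d = 18 and 12 codewords exists.
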